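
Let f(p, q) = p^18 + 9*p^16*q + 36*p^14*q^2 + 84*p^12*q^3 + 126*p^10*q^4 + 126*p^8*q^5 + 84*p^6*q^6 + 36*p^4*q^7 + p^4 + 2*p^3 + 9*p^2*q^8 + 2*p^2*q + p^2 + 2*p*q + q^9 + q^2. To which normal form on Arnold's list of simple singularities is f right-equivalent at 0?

A_{8}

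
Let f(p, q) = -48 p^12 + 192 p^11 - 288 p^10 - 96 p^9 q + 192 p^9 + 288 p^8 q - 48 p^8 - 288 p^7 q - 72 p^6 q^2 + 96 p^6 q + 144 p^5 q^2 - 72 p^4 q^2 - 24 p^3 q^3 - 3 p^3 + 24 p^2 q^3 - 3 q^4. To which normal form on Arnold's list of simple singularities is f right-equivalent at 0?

The Hessian of f at 0 is [[0, 0], [0, 0]] with rank 0, so corank 2. A Groebner basis of the Jacobian ideal J(f) in C{p,q} is {q^3, p^2}; counting standard monomials gives mu = 6. Corank 2; j^3 = -3*p^3 is a perfect cube, so E-series; the 4-jet and mu = 6 give E_6.

E_6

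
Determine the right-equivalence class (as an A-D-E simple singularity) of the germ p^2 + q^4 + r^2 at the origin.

A3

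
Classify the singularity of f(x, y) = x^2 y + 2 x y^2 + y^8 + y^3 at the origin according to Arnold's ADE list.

The Hessian of f at 0 has rank 0. Corank 2; j^3 = y*(x + y)^2 has shape L^2 M (L != M), so D-series; mu = 9 gives D_9.

D_9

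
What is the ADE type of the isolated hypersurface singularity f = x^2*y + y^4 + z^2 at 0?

D_5

The Hessian of f at 0 has rank 1. Corank 2; j^3 = x^2*y has shape L^2 M (L != M), so D-series; mu = 5 gives D_5.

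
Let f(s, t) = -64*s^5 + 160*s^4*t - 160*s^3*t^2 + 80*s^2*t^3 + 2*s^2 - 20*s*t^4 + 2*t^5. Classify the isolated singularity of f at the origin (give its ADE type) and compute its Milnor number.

Type A4, Milnor number mu = 4.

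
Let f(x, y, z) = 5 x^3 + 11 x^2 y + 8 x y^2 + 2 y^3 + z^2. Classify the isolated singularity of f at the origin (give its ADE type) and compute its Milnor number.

Type D_4, Milnor number mu = 4.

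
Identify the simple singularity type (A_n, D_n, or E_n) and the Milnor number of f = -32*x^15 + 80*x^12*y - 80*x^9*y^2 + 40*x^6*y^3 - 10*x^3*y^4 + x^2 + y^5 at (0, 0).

Type A_{4}, Milnor number mu = 4.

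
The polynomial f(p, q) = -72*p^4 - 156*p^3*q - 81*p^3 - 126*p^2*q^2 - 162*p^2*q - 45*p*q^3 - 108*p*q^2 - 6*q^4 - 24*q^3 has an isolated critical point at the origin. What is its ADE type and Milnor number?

The Hessian of f at 0 has rank 0. Corank 2; j^3 = -3*(3*p + 2*q)^3 is a perfect cube, so E-series; the 4-jet and mu = 7 give E_7.

Type E_7, Milnor number mu = 7.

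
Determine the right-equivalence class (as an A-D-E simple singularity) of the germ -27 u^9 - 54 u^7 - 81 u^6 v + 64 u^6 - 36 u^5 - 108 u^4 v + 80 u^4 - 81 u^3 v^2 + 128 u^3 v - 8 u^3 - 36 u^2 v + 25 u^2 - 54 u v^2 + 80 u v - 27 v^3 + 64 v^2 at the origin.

A_2

The Hessian of f at 0 has rank 1. Corank 1: A-series; mu = 2 gives A_2.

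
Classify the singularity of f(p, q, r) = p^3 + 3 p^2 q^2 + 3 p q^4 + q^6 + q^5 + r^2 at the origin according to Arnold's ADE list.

The Hessian of f at 0 has rank 1. Corank 2; j^3 = p^3 is a perfect cube, so E-series; the 5-jet and mu = 8 give E_8.

E_8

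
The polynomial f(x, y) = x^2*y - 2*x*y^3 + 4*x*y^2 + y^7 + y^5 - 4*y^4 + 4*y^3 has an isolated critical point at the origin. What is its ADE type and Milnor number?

The Hessian of f at 0 is [[0, 0], [0, 0]] with rank 0, so corank 2. A Groebner basis of the Jacobian ideal J(f) in C{x,y} is {x^2*y^2 + 4*x^2*y + x^2/7 + 83*x*y^2/7 + 58*x*y/7 + 16*y^2, x^3 + 6*x^2*y + x^2/7 + 83*x*y^2/7 + 58*x*y/7 + 16*y^2, -x*y + y^3 - 2*y^2}; counting standard monomials gives mu = 8. Corank 2; j^3 = y*(x + 2*y)^2 has shape L^2 M (L != M), so D-series; mu = 8 gives D_8.

Type D_{8}, Milnor number mu = 8.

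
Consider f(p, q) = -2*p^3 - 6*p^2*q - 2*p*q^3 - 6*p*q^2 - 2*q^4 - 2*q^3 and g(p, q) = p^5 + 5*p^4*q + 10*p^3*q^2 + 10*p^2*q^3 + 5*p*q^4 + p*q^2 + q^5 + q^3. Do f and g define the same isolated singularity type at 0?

The Hessian of f at 0 has rank 0. Corank 2; j^3 = -2*(p + q)^3 is a perfect cube, so E-series; the 4-jet and mu = 7 give E_7. The Hessian of g at 0 has rank 0. Corank 2; j^3 = q^2*(p + q) has shape L^2 M (L != M), so D-series; mu = 6 gives D_6. f is E_7 but g is D_6, hence not right-equivalent.

No.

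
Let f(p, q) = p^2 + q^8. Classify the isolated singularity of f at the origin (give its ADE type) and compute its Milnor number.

Type A_7, Milnor number mu = 7.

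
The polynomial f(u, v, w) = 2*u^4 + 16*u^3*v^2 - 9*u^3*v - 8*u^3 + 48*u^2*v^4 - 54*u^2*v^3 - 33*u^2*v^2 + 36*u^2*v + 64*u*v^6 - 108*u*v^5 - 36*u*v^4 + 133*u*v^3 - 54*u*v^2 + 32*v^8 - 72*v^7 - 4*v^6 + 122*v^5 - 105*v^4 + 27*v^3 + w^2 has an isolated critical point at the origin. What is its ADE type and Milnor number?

Type E7, Milnor number mu = 7.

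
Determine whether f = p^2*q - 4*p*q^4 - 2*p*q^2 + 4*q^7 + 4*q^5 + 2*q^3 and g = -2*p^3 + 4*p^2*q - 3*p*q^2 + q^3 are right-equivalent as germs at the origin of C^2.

Yes.

The Hessian of f at 0 is [[0, 0], [0, 0]] with rank 0, so corank 2. A Groebner basis of the Jacobian ideal J(f) in C{p,q} is {q^3, p^2 + 2*q^2, p*q - q^2}; counting standard monomials gives mu = 4. Corank 2; j^3 = q*(p^2 - 2*p*q + 2*q^2) splits into three distinct lines over C (the quadratic factor has nonzero discriminant), so D_4. The Hessian of g at 0 is [[0, 0], [0, 0]] with rank 0, so corank 2. A Groebner basis of the Jacobian ideal J(g) in C{p,q} is {q^3, p^2 - 3*q^2/2, p*q - 3*q^2/2}; counting standard monomials gives mu = 4. Corank 2; j^3 = -(p - q)*(2*p^2 - 2*p*q + q^2) splits into three distinct lines over C (the quadratic factor has nonzero discriminant), so D_4. Both have type D_4, hence right-equivalent.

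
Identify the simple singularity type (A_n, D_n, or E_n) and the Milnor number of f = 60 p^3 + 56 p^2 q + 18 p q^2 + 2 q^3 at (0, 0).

The Hessian of f at 0 is [[0, 0], [0, 0]] with rank 0, so corank 2. A Groebner basis of the Jacobian ideal J(f) in C{p,q} is {q^3, p^2 - 3*q^2/26, p*q + 9*q^2/26}; counting standard monomials gives mu = 4. Corank 2; j^3 = 2*(3*p + q)*(10*p^2 + 6*p*q + q^2) splits into three distinct lines over C (the quadratic factor has nonzero discriminant), so D_4.

Type D_{4}, Milnor number mu = 4.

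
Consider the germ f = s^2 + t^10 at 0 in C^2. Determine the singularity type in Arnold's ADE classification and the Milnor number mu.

Type A_9, Milnor number mu = 9.

The Hessian of f at 0 has rank 1. Corank 1: A-series; mu = 9 gives A_9.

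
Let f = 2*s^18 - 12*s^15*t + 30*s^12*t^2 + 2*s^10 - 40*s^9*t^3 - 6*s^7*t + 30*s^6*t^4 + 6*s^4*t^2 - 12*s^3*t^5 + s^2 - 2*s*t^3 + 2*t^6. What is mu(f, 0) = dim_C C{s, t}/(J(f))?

The Hessian of f at 0 has rank 1. Corank 1: A-series; mu = 5 gives A_5.

5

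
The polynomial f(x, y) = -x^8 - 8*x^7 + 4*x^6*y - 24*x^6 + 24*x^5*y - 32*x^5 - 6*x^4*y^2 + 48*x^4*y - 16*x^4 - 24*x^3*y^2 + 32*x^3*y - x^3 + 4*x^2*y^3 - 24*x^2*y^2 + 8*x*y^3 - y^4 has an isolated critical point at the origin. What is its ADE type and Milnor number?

The Hessian of f at 0 is [[0, 0], [0, 0]] with rank 0, so corank 2. A Groebner basis of the Jacobian ideal J(f) in C{x,y} is {y^4, x*y^2 - y^3/6, x^2}; counting standard monomials gives mu = 6. Corank 2; j^3 = -x^3 is a perfect cube, so E-series; the 4-jet and mu = 6 give E_6.

Type E_6, Milnor number mu = 6.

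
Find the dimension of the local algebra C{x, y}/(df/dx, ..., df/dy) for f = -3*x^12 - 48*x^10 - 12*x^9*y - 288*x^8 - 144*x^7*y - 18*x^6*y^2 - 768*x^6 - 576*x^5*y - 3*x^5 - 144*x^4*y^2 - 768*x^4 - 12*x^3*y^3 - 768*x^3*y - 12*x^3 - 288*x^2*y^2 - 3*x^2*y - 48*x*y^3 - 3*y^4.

The Hessian of f at 0 has rank 0. Corank 2; j^3 = -3*x^2*(4*x + y) has shape L^2 M (L != M), so D-series; mu = 5 gives D_5.

5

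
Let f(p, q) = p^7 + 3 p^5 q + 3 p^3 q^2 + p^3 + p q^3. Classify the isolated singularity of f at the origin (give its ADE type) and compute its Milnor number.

Type E_7, Milnor number mu = 7.

The Hessian of f at 0 has rank 0. Corank 2; j^3 = p^3 is a perfect cube, so E-series; the 4-jet and mu = 7 give E_7.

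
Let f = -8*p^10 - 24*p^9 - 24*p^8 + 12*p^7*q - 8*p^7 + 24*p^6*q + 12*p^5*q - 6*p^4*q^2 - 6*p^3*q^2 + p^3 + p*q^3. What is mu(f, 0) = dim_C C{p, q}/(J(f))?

The Hessian of f at 0 has rank 0. Corank 2; j^3 = p^3 is a perfect cube, so E-series; the 4-jet and mu = 7 give E_7.

7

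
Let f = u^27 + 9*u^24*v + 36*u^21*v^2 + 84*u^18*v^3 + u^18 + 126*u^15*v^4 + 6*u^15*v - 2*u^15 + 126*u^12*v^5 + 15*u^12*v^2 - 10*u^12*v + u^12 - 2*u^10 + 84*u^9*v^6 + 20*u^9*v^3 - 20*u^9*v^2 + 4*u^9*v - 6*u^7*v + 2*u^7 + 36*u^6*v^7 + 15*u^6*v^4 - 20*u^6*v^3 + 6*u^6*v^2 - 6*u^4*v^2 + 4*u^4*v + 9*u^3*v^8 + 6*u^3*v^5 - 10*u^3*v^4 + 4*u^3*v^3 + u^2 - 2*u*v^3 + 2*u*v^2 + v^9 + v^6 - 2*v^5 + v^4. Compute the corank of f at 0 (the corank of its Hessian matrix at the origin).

The Hessian at 0 is [[2, 0], [0, 0]] of rank 1; hence corank 1.

1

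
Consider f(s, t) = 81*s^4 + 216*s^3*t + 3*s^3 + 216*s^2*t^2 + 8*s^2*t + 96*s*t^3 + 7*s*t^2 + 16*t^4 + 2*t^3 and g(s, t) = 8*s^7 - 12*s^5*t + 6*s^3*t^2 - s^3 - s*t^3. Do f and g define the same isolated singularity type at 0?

No.

The Hessian of f at 0 is [[0, 0], [0, 0]] with rank 0, so corank 2. A Groebner basis of the Jacobian ideal J(f) in C{s,t} is {s*t^2 + s*t/12 + t^2/12, -s*t/12 + t^3 - t^2/12, s^2 + 5*s*t/3 + 2*t^2/3}; counting standard monomials gives mu = 5. Corank 2; j^3 = (s + t)^2*(3*s + 2*t) has shape L^2 M (L != M), so D-series; mu = 5 gives D_5. The Hessian of g at 0 is [[0, 0], [0, 0]] with rank 0, so corank 2. A Groebner basis of the Jacobian ideal J(g) in C{s,t} is {s^3, s*t^2, 3*s^2 + t^3}; counting standard monomials gives mu = 7. Corank 2; j^3 = -s^3 is a perfect cube, so E-series; the 4-jet and mu = 7 give E_7. f is D_5 but g is E_7, hence not right-equivalent.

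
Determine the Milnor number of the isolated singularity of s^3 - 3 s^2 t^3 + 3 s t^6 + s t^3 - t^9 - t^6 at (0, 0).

7

The Hessian of f at 0 has rank 0. Corank 2; j^3 = s^3 is a perfect cube, so E-series; the 4-jet and mu = 7 give E_7.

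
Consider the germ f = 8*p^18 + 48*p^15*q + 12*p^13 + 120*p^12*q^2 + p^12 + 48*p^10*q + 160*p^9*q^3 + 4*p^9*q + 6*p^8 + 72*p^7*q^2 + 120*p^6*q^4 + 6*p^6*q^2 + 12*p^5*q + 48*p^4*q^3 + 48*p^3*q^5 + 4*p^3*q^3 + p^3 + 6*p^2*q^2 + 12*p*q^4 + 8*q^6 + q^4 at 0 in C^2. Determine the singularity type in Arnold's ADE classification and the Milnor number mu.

Type E_{6}, Milnor number mu = 6.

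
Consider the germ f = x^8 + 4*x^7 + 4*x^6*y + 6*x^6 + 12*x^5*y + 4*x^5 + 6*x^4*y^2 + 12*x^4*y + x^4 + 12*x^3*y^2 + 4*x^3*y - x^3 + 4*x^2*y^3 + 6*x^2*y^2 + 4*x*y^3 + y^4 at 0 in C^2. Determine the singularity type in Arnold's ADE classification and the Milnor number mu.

Type E_{6}, Milnor number mu = 6.

The Hessian of f at 0 is [[0, 0], [0, 0]] with rank 0, so corank 2. A Groebner basis of the Jacobian ideal J(f) in C{x,y} is {y^4, x*y^2 + y^3/3, x^2}; counting standard monomials gives mu = 6. Corank 2; j^3 = -x^3 is a perfect cube, so E-series; the 4-jet and mu = 6 give E_6.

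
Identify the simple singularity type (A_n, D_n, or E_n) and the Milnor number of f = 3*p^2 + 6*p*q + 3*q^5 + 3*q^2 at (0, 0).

Type A_{4}, Milnor number mu = 4.

The Hessian of f at 0 has rank 1. Corank 1: A-series; mu = 4 gives A_4.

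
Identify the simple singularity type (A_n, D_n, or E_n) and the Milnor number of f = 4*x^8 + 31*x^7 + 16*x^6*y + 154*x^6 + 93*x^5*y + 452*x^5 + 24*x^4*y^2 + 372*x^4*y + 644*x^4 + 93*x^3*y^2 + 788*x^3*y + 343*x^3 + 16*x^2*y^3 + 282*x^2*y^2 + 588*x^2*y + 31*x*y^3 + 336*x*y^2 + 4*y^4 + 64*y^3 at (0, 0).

The Hessian of f at 0 has rank 0. Corank 2; j^3 = (7*x + 4*y)^3 is a perfect cube, so E-series; the 4-jet and mu = 7 give E_7.

Type E7, Milnor number mu = 7.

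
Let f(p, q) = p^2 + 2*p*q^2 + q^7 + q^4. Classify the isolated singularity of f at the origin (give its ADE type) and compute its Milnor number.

Type A_6, Milnor number mu = 6.

The Hessian of f at 0 has rank 1. Corank 1: A-series; mu = 6 gives A_6.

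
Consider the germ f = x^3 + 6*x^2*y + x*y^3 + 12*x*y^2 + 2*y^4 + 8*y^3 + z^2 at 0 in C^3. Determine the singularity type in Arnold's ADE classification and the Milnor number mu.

The Hessian of f at 0 has rank 1. Corank 2; j^3 = (x + 2*y)^3 is a perfect cube, so E-series; the 4-jet and mu = 7 give E_7.

Type E7, Milnor number mu = 7.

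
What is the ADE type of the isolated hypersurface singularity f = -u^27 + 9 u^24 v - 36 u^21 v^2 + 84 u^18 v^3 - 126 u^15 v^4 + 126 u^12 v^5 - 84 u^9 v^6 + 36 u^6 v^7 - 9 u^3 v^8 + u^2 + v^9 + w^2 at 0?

The Hessian of f at 0 is [[2, 0, 0], [0, 0, 0], [0, 0, 2]] with rank 2, so corank 1. A Groebner basis of the Jacobian ideal J(f) in C{u,v,w} is {v^8, u, w}; counting standard monomials gives mu = 8. Corank 1: A-series; mu = 8 gives A_8.

A8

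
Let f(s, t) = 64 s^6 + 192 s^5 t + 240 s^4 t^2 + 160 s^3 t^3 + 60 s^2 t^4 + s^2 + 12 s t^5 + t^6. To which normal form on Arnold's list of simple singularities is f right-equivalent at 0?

A_5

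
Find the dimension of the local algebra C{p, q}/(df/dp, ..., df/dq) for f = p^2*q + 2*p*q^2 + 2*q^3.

4

The Hessian of f at 0 has rank 0. Corank 2; j^3 = q*(p^2 + 2*p*q + 2*q^2) splits into three distinct lines over C (the quadratic factor has nonzero discriminant), so D_4.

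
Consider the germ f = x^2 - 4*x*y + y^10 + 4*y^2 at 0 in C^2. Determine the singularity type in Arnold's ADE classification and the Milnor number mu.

Type A_9, Milnor number mu = 9.

The Hessian of f at 0 has rank 1. Corank 1: A-series; mu = 9 gives A_9.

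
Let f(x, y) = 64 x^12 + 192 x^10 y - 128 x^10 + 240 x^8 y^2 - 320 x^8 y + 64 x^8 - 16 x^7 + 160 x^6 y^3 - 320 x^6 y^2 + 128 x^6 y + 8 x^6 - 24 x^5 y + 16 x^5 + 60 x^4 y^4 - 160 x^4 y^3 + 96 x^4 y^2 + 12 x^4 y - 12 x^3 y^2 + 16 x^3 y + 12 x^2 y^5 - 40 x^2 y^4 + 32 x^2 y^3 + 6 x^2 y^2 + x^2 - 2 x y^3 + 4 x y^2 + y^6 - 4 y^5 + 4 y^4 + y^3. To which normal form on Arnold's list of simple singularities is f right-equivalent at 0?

The Hessian of f at 0 has rank 1. Corank 1: A-series; mu = 2 gives A_2.

A_{2}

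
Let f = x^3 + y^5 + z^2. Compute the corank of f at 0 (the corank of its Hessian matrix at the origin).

Hessian at 0 has rank 1.

2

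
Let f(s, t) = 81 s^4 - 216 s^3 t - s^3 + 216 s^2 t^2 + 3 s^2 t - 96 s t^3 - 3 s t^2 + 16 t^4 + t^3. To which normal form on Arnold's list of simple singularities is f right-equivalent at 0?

E_{6}

The Hessian of f at 0 has rank 0. Corank 2; j^3 = -(s - t)^3 is a perfect cube, so E-series; the 4-jet and mu = 6 give E_6.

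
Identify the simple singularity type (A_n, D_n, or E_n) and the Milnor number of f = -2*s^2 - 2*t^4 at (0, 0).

The Hessian of f at 0 is [[-4, 0], [0, 0]] with rank 1, so corank 1. A Groebner basis of the Jacobian ideal J(f) in C{s,t} is {t^3, s}; counting standard monomials gives mu = 3. Corank 1: A-series; mu = 3 gives A_3.

Type A3, Milnor number mu = 3.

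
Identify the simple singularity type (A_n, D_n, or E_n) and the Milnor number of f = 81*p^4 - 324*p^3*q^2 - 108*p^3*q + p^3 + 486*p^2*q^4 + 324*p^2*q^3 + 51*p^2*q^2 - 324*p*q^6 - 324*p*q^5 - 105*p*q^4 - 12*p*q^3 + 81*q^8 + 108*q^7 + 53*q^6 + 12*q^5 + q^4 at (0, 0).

Type E6, Milnor number mu = 6.

The Hessian of f at 0 has rank 0. Corank 2; j^3 = p^3 is a perfect cube, so E-series; the 4-jet and mu = 6 give E_6.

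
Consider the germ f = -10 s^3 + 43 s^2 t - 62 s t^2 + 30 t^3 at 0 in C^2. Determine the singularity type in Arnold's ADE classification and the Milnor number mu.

Type D_{4}, Milnor number mu = 4.

The Hessian of f at 0 has rank 0. Corank 2; j^3 = -(2*s - 3*t)*(5*s^2 - 14*s*t + 10*t^2) splits into three distinct lines over C (the quadratic factor has nonzero discriminant), so D_4.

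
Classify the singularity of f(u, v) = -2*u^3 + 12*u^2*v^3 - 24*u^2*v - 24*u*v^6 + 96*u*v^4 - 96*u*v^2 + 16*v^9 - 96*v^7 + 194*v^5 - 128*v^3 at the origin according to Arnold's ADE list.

E_{8}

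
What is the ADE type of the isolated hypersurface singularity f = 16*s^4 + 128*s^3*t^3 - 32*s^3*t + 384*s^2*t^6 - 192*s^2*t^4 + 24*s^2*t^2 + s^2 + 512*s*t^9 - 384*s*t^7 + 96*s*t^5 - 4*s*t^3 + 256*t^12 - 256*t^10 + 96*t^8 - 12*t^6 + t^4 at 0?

The Hessian of f at 0 has rank 1. Corank 1: A-series; mu = 3 gives A_3.

A3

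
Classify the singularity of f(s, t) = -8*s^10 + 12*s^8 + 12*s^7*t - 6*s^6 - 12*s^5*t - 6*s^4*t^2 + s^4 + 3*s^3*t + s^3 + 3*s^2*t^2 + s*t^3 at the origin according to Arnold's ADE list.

E7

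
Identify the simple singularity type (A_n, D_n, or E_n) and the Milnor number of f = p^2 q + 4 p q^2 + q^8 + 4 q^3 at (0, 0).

Type D_{9}, Milnor number mu = 9.

The Hessian of f at 0 has rank 0. Corank 2; j^3 = q*(p + 2*q)^2 has shape L^2 M (L != M), so D-series; mu = 9 gives D_9.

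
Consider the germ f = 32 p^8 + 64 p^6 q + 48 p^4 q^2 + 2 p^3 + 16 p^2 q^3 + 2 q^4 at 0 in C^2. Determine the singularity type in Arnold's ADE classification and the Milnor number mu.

The Hessian of f at 0 is [[0, 0], [0, 0]] with rank 0, so corank 2. A Groebner basis of the Jacobian ideal J(f) in C{p,q} is {q^3, p^2}; counting standard monomials gives mu = 6. Corank 2; j^3 = 2*p^3 is a perfect cube, so E-series; the 4-jet and mu = 6 give E_6.

Type E6, Milnor number mu = 6.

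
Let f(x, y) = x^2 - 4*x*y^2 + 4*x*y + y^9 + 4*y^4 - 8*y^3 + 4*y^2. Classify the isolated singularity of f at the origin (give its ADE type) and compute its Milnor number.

Type A8, Milnor number mu = 8.

The Hessian of f at 0 is [[2, 4], [4, 8]] with rank 1, so corank 1. A Groebner basis of the Jacobian ideal J(f) in C{x,y} is {x^4 + 8*x^3*y + 12*x^3 + 40*x^2*y + 20*x^2 + 48*x*y + 8*x + 16*y, -x/2 + y^2 - y}; counting standard monomials gives mu = 8. Corank 1: A-series; mu = 8 gives A_8.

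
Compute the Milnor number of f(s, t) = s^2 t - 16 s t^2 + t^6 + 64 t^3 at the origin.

7

The Hessian of f at 0 has rank 0. Corank 2; j^3 = t*(s - 8*t)^2 has shape L^2 M (L != M), so D-series; mu = 7 gives D_7.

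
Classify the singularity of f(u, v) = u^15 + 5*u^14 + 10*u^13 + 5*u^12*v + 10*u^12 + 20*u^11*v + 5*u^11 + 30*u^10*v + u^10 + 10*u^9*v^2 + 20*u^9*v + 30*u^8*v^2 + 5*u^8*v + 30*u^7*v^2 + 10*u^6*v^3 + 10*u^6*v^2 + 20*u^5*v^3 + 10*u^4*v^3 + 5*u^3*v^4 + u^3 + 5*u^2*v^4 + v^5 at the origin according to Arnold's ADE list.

E8

The Hessian of f at 0 is [[0, 0], [0, 0]] with rank 0, so corank 2. A Groebner basis of the Jacobian ideal J(f) in C{u,v} is {v^4, u^2}; counting standard monomials gives mu = 8. Corank 2; j^3 = u^3 is a perfect cube, so E-series; the 5-jet and mu = 8 give E_8.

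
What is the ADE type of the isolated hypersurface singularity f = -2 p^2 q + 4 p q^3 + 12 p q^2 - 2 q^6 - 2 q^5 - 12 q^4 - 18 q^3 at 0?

D_7

The Hessian of f at 0 has rank 0. Corank 2; j^3 = -2*q*(p - 3*q)^2 has shape L^2 M (L != M), so D-series; mu = 7 gives D_7.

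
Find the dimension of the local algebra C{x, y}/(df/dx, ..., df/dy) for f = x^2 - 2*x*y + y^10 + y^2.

The Hessian of f at 0 has rank 1. Corank 1: A-series; mu = 9 gives A_9.

9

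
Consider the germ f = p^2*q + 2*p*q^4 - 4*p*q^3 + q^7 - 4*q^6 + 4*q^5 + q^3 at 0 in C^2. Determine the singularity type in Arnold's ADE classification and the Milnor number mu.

The Hessian of f at 0 is [[0, 0], [0, 0]] with rank 0, so corank 2. A Groebner basis of the Jacobian ideal J(f) in C{p,q} is {q^3, p^2 + 3*q^2, p*q}; counting standard monomials gives mu = 4. Corank 2; j^3 = q*(p^2 + q^2) splits into three distinct lines over C (the quadratic factor has nonzero discriminant), so D_4.

Type D4, Milnor number mu = 4.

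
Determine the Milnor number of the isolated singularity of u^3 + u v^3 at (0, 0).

The Hessian of f at 0 has rank 0. Corank 2; j^3 = u^3 is a perfect cube, so E-series; the 4-jet and mu = 7 give E_7.

7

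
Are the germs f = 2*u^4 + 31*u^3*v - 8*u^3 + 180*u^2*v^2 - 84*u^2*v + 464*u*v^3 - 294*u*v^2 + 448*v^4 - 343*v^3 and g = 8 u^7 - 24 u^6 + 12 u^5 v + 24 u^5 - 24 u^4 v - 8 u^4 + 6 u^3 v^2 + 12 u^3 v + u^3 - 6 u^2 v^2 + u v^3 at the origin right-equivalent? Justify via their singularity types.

Yes.

The Hessian of f at 0 is [[0, 0], [0, 0]] with rank 0, so corank 2. A Groebner basis of the Jacobian ideal J(f) in C{u,v} is {768*u^2 + 5376*u*v + v^4 - 8*v^3 + 9408*v^2, u^3 - 1260*u^2 - 8820*u*v + 56*v^3 - 15435*v^2, u^2*v + 232*u^2 + 1624*u*v - 44*v^3/3 + 2842*v^2, -32*u^2 + u*v^2 - 224*u*v + 23*v^3/6 - 392*v^2}; counting standard monomials gives mu = 7. Corank 2; j^3 = -(2*u + 7*v)^3 is a perfect cube, so E-series; the 4-jet and mu = 7 give E_7. The Hessian of g at 0 is [[0, 0], [0, 0]] with rank 0, so corank 2. A Groebner basis of the Jacobian ideal J(g) in C{u,v} is {3*u^2/4 + v^4 + v^3/4, u^3, u^2*v - u^2/4 - v^3/12, -u^2 + u*v^2 - v^3/3}; counting standard monomials gives mu = 7. Corank 2; j^3 = u^3 is a perfect cube, so E-series; the 4-jet and mu = 7 give E_7. Both have type E_7, hence right-equivalent.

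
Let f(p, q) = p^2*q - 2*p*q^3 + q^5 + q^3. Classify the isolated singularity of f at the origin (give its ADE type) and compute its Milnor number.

The Hessian of f at 0 is [[0, 0], [0, 0]] with rank 0, so corank 2. A Groebner basis of the Jacobian ideal J(f) in C{p,q} is {q^3, p^2 + 3*q^2, p*q}; counting standard monomials gives mu = 4. Corank 2; j^3 = q*(p^2 + q^2) splits into three distinct lines over C (the quadratic factor has nonzero discriminant), so D_4.

Type D_{4}, Milnor number mu = 4.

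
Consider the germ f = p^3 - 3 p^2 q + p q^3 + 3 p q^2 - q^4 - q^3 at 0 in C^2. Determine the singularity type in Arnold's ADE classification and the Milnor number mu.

Type E7, Milnor number mu = 7.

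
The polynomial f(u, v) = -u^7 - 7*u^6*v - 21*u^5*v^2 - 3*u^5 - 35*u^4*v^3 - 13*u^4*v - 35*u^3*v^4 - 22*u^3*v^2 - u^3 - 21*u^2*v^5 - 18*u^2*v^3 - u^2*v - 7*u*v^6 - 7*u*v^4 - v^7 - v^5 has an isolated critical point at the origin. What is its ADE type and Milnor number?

The Hessian of f at 0 is [[0, 0], [0, 0]] with rank 0, so corank 2. A Groebner basis of the Jacobian ideal J(f) in C{u,v} is {-u*v/4 + v^4, u*v^2, u^2 + 5*u*v/4}; counting standard monomials gives mu = 6. Corank 2; j^3 = -u^2*(u + v) has shape L^2 M (L != M), so D-series; mu = 6 gives D_6.

Type D_6, Milnor number mu = 6.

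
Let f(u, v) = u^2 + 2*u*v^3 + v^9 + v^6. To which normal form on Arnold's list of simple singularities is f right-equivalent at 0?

The Hessian of f at 0 is [[2, 0], [0, 0]] with rank 1, so corank 1. A Groebner basis of the Jacobian ideal J(f) in C{u,v} is {u^2*v^2, u^3, u + v^3}; counting standard monomials gives mu = 8. Corank 1: A-series; mu = 8 gives A_8.

A_{8}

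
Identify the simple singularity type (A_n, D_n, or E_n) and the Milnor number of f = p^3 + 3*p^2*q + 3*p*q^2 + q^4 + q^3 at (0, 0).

Type E_6, Milnor number mu = 6.

The Hessian of f at 0 is [[0, 0], [0, 0]] with rank 0, so corank 2. A Groebner basis of the Jacobian ideal J(f) in C{p,q} is {q^3, p^2 + 2*p*q + q^2}; counting standard monomials gives mu = 6. Corank 2; j^3 = (p + q)^3 is a perfect cube, so E-series; the 4-jet and mu = 6 give E_6.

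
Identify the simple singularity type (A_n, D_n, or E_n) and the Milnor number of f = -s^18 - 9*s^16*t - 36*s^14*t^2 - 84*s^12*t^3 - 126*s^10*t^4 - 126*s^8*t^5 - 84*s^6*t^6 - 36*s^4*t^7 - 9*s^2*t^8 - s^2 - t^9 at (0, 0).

Type A_{8}, Milnor number mu = 8.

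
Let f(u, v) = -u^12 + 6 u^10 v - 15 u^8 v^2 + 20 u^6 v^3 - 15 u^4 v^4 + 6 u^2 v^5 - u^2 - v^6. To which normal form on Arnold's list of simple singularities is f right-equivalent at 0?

A_{5}

The Hessian of f at 0 has rank 1. Corank 1: A-series; mu = 5 gives A_5.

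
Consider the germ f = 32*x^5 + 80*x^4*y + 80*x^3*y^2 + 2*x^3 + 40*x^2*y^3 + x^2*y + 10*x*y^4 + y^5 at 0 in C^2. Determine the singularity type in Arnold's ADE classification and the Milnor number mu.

The Hessian of f at 0 is [[0, 0], [0, 0]] with rank 0, so corank 2. A Groebner basis of the Jacobian ideal J(f) in C{x,y} is {-x*y/10 + y^4, x*y^2, x^2 + x*y/2}; counting standard monomials gives mu = 6. Corank 2; j^3 = x^2*(2*x + y) has shape L^2 M (L != M), so D-series; mu = 6 gives D_6.

Type D6, Milnor number mu = 6.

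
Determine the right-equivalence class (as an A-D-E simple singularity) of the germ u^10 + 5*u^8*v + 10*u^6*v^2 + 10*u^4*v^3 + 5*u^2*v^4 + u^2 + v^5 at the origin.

A_{4}

The Hessian of f at 0 is [[2, 0], [0, 0]] with rank 1, so corank 1. A Groebner basis of the Jacobian ideal J(f) in C{u,v} is {v^4, u}; counting standard monomials gives mu = 4. Corank 1: A-series; mu = 4 gives A_4.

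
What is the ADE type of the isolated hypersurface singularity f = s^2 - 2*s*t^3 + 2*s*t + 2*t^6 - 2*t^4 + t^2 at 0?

The Hessian of f at 0 is [[2, 2], [2, 2]] with rank 1, so corank 1. A Groebner basis of the Jacobian ideal J(f) in C{s,t} is {s*t^2 + s + t, -s + t^3 - t, s^2 + 2*s*t + t^2}; counting standard monomials gives mu = 5. Corank 1: A-series; mu = 5 gives A_5.

A_{5}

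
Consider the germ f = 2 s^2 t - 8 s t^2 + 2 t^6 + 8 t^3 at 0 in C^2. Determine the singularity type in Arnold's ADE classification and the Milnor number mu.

Type D_{7}, Milnor number mu = 7.

The Hessian of f at 0 is [[0, 0], [0, 0]] with rank 0, so corank 2. A Groebner basis of the Jacobian ideal J(f) in C{s,t} is {s^2/6 + t^5 - 2*t^2/3, s^3 - 8*t^3, s*t - 2*t^2}; counting standard monomials gives mu = 7. Corank 2; j^3 = 2*t*(s - 2*t)^2 has shape L^2 M (L != M), so D-series; mu = 7 gives D_7.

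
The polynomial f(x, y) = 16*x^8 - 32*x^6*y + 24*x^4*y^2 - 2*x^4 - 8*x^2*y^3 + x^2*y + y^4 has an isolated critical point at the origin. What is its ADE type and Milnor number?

Type D_5, Milnor number mu = 5.

The Hessian of f at 0 has rank 0. Corank 2; j^3 = x^2*y has shape L^2 M (L != M), so D-series; mu = 5 gives D_5.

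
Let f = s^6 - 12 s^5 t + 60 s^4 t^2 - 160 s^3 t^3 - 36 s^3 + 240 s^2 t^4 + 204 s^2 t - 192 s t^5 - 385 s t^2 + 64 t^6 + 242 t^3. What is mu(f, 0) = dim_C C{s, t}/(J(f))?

7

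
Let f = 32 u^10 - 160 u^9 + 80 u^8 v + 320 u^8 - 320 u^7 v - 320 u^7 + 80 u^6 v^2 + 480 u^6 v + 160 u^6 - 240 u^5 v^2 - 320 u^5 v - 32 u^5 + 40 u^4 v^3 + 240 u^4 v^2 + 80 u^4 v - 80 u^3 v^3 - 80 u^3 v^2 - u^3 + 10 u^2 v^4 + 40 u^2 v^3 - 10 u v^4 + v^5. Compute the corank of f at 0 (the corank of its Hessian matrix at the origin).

2

Hessian at 0 has rank 0.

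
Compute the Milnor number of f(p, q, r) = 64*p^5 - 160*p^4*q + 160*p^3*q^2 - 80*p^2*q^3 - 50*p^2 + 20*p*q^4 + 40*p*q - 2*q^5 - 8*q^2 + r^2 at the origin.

4

The Hessian of f at 0 has rank 2. Corank 1: A-series; mu = 4 gives A_4.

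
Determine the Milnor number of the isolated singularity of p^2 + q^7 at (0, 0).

6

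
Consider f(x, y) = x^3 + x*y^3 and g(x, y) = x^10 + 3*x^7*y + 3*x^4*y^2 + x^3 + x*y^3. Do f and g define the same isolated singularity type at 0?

The Hessian of f at 0 is [[0, 0], [0, 0]] with rank 0, so corank 2. A Groebner basis of the Jacobian ideal J(f) in C{x,y} is {x^3, x*y^2, 3*x^2 + y^3}; counting standard monomials gives mu = 7. Corank 2; j^3 = x^3 is a perfect cube, so E-series; the 4-jet and mu = 7 give E_7. The Hessian of g at 0 is [[0, 0], [0, 0]] with rank 0, so corank 2. A Groebner basis of the Jacobian ideal J(g) in C{x,y} is {x^3, x*y^2, 3*x^2 + y^3}; counting standard monomials gives mu = 7. Corank 2; j^3 = x^3 is a perfect cube, so E-series; the 4-jet and mu = 7 give E_7. Both have type E_7, hence right-equivalent.

Yes.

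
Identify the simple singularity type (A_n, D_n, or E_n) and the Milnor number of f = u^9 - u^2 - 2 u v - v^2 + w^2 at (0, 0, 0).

Type A_{8}, Milnor number mu = 8.

The Hessian of f at 0 has rank 2. Corank 1: A-series; mu = 8 gives A_8.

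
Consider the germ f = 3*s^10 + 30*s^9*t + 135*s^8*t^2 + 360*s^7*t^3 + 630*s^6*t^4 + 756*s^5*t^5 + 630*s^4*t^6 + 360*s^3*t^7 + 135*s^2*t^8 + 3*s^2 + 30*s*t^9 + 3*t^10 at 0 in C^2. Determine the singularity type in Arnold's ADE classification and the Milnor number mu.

Type A9, Milnor number mu = 9.

The Hessian of f at 0 is [[6, 0], [0, 0]] with rank 1, so corank 1. A Groebner basis of the Jacobian ideal J(f) in C{s,t} is {t^9, s}; counting standard monomials gives mu = 9. Corank 1: A-series; mu = 9 gives A_9.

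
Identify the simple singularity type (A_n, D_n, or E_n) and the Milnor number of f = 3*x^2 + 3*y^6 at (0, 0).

The Hessian of f at 0 has rank 1. Corank 1: A-series; mu = 5 gives A_5.

Type A_5, Milnor number mu = 5.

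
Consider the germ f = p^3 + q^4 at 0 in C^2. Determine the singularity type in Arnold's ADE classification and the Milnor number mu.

The Hessian of f at 0 has rank 0. Corank 2; j^3 = p^3 is a perfect cube, so E-series; the 4-jet and mu = 6 give E_6.

Type E6, Milnor number mu = 6.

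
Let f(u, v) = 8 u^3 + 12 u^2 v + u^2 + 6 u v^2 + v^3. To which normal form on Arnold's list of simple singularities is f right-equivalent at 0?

The Hessian of f at 0 has rank 1. Corank 1: A-series; mu = 2 gives A_2.

A2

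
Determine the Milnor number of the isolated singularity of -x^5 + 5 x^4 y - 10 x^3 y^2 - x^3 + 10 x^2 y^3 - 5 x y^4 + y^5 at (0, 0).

8

The Hessian of f at 0 is [[0, 0], [0, 0]] with rank 0, so corank 2. A Groebner basis of the Jacobian ideal J(f) in C{x,y} is {y^5, x*y^3 - y^4/4, x^2}; counting standard monomials gives mu = 8. Corank 2; j^3 = -x^3 is a perfect cube, so E-series; the 5-jet and mu = 8 give E_8.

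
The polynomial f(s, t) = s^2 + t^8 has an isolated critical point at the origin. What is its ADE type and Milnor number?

Type A_7, Milnor number mu = 7.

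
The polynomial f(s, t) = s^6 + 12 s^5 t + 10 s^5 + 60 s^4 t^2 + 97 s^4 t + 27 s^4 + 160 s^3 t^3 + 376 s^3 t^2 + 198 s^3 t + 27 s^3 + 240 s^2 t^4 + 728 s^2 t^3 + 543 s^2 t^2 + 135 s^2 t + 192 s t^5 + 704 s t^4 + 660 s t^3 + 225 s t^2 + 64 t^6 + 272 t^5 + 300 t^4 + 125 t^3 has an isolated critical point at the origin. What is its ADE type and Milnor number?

The Hessian of f at 0 has rank 0. Corank 2; j^3 = (3*s + 5*t)^3 is a perfect cube, so E-series; the 5-jet and mu = 8 give E_8.

Type E8, Milnor number mu = 8.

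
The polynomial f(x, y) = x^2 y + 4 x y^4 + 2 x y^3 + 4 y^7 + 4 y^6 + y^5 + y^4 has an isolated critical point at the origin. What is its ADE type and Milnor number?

Type D_{5}, Milnor number mu = 5.

The Hessian of f at 0 has rank 0. Corank 2; j^3 = x^2*y has shape L^2 M (L != M), so D-series; mu = 5 gives D_5.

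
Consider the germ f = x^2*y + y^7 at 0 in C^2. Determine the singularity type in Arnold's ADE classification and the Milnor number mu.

Type D_{8}, Milnor number mu = 8.

The Hessian of f at 0 has rank 0. Corank 2; j^3 = x^2*y has shape L^2 M (L != M), so D-series; mu = 8 gives D_8.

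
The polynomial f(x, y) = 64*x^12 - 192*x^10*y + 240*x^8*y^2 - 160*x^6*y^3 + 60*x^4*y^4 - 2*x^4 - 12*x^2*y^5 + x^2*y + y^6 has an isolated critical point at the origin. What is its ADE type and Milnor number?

The Hessian of f at 0 has rank 0. Corank 2; j^3 = x^2*y has shape L^2 M (L != M), so D-series; mu = 7 gives D_7.

Type D_{7}, Milnor number mu = 7.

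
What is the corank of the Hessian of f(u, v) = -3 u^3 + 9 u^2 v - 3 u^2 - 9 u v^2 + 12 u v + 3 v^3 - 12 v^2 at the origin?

The Hessian at 0 is [[-6, 12], [12, -24]] of rank 1; hence corank 1.

1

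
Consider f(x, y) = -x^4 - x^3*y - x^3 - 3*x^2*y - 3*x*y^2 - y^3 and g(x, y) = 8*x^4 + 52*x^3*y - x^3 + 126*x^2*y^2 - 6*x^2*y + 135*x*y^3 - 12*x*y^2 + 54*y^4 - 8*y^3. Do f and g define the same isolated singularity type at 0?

Yes.

The Hessian of f at 0 has rank 0. Corank 2; j^3 = -(x + y)^3 is a perfect cube, so E-series; the 4-jet and mu = 7 give E_7. The Hessian of g at 0 has rank 0. Corank 2; j^3 = -(x + 2*y)^3 is a perfect cube, so E-series; the 4-jet and mu = 7 give E_7. Both have type E_7, hence right-equivalent.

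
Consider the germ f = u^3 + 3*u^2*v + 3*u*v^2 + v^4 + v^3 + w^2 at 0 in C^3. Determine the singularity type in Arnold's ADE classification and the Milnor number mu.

Type E_{6}, Milnor number mu = 6.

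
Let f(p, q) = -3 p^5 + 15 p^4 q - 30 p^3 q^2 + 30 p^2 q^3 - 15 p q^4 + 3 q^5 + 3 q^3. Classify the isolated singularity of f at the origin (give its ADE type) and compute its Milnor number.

Type E_8, Milnor number mu = 8.

The Hessian of f at 0 has rank 0. Corank 2; j^3 = 3*q^3 is a perfect cube, so E-series; the 5-jet and mu = 8 give E_8.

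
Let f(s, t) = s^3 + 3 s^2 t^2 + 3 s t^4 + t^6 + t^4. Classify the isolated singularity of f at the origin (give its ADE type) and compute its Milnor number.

Type E_{6}, Milnor number mu = 6.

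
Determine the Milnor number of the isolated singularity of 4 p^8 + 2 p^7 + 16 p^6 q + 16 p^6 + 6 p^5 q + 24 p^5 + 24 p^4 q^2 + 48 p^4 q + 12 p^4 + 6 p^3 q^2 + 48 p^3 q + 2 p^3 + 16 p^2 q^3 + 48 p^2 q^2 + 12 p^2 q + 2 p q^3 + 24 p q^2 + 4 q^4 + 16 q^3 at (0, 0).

7

The Hessian of f at 0 has rank 0. Corank 2; j^3 = 2*(p + 2*q)^3 is a perfect cube, so E-series; the 4-jet and mu = 7 give E_7.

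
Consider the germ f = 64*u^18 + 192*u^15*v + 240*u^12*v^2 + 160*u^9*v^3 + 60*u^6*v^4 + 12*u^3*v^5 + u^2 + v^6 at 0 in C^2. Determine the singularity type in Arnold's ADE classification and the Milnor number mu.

The Hessian of f at 0 has rank 1. Corank 1: A-series; mu = 5 gives A_5.

Type A5, Milnor number mu = 5.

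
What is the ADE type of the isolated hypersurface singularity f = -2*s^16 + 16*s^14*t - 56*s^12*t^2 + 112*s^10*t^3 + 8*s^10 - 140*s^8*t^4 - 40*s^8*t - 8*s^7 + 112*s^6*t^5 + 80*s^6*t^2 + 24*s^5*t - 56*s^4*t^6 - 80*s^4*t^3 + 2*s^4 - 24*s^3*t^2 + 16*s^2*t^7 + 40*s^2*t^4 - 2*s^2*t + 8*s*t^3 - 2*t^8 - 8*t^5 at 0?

D9

The Hessian of f at 0 is [[0, 0], [0, 0]] with rank 0, so corank 2. A Groebner basis of the Jacobian ideal J(f) in C{s,t} is {s^2*t^2 + s*t/4 - t^3/2, -s^2*t/2 + s*t^3, s^2/5 - 9*s*t^2/10 + t^4, s^3 + s*t/2 - t^3}; counting standard monomials gives mu = 9. Corank 2; j^3 = -2*s^2*t has shape L^2 M (L != M), so D-series; mu = 9 gives D_9.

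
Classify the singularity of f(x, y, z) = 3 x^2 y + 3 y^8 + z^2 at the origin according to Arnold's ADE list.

The Hessian of f at 0 is [[0, 0, 0], [0, 0, 0], [0, 0, 2]] with rank 1, so corank 2. A Groebner basis of the Jacobian ideal J(f) in C{x,y,z} is {x^2/8 + y^7, x^3, x*y, z}; counting standard monomials gives mu = 9. Corank 2; j^3 = 3*x^2*y has shape L^2 M (L != M), so D-series; mu = 9 gives D_9.

D_9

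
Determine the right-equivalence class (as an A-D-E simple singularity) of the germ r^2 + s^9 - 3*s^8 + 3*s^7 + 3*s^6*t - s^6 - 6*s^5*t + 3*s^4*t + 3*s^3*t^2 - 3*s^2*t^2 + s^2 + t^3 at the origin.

A2

The Hessian of f at 0 has rank 2. Corank 1: A-series; mu = 2 gives A_2.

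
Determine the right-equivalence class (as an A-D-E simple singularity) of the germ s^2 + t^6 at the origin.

The Hessian of f at 0 is [[2, 0], [0, 0]] with rank 1, so corank 1. A Groebner basis of the Jacobian ideal J(f) in C{s,t} is {t^5, s}; counting standard monomials gives mu = 5. Corank 1: A-series; mu = 5 gives A_5.

A_5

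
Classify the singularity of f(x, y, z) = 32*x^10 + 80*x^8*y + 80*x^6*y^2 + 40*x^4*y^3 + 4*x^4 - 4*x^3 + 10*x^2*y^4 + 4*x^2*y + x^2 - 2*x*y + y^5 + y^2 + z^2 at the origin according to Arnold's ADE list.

A_{4}

The Hessian of f at 0 is [[2, -2, 0], [-2, 2, 0], [0, 0, 2]] with rank 2, so corank 1. A Groebner basis of the Jacobian ideal J(f) in C{x,y,z} is {-x/8 + y^3 + y^2/4 + y/8, x^2 - x/2 + y/2, x*y - x/4 - y^2/2 + y/4, z}; counting standard monomials gives mu = 4. Corank 1: A-series; mu = 4 gives A_4.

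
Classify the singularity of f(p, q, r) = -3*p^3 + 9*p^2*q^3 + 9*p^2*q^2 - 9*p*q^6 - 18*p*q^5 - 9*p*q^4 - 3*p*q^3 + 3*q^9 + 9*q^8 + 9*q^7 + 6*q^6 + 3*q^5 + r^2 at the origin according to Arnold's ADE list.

The Hessian of f at 0 is [[0, 0, 0], [0, 0, 0], [0, 0, 2]] with rank 1, so corank 2. A Groebner basis of the Jacobian ideal J(f) in C{p,q,r} is {-p^2 + q^4 - q^3/3, p^3, p^2*q + p^2/3 + q^3/9, -p^2 + p*q^2 - q^3/3, r}; counting standard monomials gives mu = 7. Corank 2; j^3 = -3*p^3 is a perfect cube, so E-series; the 4-jet and mu = 7 give E_7.

E7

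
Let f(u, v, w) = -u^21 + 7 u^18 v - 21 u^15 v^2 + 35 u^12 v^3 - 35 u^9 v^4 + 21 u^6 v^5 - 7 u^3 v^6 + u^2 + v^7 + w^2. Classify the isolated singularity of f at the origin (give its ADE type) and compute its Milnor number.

Type A6, Milnor number mu = 6.

The Hessian of f at 0 is [[2, 0, 0], [0, 0, 0], [0, 0, 2]] with rank 2, so corank 1. A Groebner basis of the Jacobian ideal J(f) in C{u,v,w} is {v^6, u, w}; counting standard monomials gives mu = 6. Corank 1: A-series; mu = 6 gives A_6.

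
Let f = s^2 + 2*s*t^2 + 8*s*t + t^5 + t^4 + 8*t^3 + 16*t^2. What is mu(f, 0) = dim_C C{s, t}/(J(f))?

4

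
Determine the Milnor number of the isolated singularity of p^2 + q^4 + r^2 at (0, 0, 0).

The Hessian of f at 0 has rank 2. Corank 1: A-series; mu = 3 gives A_3.

3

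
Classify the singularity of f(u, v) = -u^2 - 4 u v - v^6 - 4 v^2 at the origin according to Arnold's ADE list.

A5

The Hessian of f at 0 has rank 1. Corank 1: A-series; mu = 5 gives A_5.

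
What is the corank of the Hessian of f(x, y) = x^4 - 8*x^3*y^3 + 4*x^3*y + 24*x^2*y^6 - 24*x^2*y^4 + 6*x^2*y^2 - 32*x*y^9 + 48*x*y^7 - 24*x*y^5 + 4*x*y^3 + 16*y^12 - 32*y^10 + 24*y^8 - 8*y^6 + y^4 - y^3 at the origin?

Hessian at 0 has rank 0.

2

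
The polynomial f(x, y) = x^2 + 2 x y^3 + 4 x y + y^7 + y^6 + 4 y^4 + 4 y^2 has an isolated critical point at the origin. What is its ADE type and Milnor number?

The Hessian of f at 0 is [[2, 4], [4, 8]] with rank 1, so corank 1. A Groebner basis of the Jacobian ideal J(f) in C{x,y} is {x + y^3 + 2*y, x^2 + 4*x*y + 4*y^2}; counting standard monomials gives mu = 6. Corank 1: A-series; mu = 6 gives A_6.

Type A_{6}, Milnor number mu = 6.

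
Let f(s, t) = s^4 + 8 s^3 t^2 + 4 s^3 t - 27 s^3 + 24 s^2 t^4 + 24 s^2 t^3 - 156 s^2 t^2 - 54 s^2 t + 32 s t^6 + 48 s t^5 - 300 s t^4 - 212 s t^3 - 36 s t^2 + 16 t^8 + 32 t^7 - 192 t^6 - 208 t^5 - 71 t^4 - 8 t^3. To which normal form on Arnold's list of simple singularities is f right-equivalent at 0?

E_{6}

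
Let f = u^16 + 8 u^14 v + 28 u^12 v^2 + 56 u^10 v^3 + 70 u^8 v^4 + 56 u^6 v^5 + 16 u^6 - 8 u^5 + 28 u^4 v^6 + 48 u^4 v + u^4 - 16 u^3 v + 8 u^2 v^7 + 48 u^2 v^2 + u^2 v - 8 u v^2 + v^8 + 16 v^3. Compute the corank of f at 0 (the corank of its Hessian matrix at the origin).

2

Hessian at 0 has rank 0.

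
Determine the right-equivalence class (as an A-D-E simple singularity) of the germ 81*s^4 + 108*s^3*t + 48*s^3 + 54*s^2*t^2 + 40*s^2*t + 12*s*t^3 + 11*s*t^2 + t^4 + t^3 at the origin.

The Hessian of f at 0 is [[0, 0], [0, 0]] with rank 0, so corank 2. A Groebner basis of the Jacobian ideal J(f) in C{s,t} is {s*t^2 + 16*s*t/3 + 4*t^2/3, -64*s*t/3 + t^3 - 16*t^2/3, s^2 + 7*s*t/12 + t^2/12}; counting standard monomials gives mu = 5. Corank 2; j^3 = (3*s + t)*(4*s + t)^2 has shape L^2 M (L != M), so D-series; mu = 5 gives D_5.

D5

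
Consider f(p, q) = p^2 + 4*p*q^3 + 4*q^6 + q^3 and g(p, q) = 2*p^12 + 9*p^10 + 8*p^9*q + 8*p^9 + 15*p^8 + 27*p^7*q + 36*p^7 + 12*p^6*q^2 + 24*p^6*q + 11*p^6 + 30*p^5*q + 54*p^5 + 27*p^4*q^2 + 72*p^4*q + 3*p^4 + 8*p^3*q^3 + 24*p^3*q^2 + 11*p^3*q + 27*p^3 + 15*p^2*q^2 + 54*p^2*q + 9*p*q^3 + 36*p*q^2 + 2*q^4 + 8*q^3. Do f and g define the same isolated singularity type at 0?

No.

The Hessian of f at 0 has rank 1. Corank 1: A-series; mu = 2 gives A_2. The Hessian of g at 0 has rank 0. Corank 2; j^3 = (3*p + 2*q)^3 is a perfect cube, so E-series; the 4-jet and mu = 7 give E_7. f is A_2 but g is E_7, hence not right-equivalent.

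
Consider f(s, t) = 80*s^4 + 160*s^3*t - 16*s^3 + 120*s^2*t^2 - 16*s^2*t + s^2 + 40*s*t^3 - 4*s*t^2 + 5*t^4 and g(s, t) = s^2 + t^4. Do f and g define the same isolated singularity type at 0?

Yes.

The Hessian of f at 0 has rank 1. Corank 1: A-series; mu = 3 gives A_3. The Hessian of g at 0 has rank 1. Corank 1: A-series; mu = 3 gives A_3. Both have type A_3, hence right-equivalent.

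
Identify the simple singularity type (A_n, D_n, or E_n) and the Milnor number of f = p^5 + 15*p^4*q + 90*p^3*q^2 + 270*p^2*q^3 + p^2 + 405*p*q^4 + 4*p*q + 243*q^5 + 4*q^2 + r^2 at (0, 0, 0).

Type A4, Milnor number mu = 4.

The Hessian of f at 0 is [[2, 4, 0], [4, 8, 0], [0, 0, 2]] with rank 2, so corank 1. A Groebner basis of the Jacobian ideal J(f) in C{p,q,r} is {q^4, p + 2*q, r}; counting standard monomials gives mu = 4. Corank 1: A-series; mu = 4 gives A_4.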